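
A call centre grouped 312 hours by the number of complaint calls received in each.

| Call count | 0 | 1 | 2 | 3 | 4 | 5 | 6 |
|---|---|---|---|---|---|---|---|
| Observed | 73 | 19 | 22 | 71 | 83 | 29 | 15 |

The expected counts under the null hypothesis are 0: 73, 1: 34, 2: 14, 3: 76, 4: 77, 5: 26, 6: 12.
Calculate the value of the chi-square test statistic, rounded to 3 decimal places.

13.082

χ² = (73−73)²/73 + (19−34)²/34 + (22−14)²/14 + (71−76)²/76 + (83−77)²/77 + (29−26)²/26 + (15−12)²/12
   = 0.0000 + 6.6176 + 4.5714 + 0.3289 + 0.4675 + 0.3462 + 0.7500
Sum = 13.082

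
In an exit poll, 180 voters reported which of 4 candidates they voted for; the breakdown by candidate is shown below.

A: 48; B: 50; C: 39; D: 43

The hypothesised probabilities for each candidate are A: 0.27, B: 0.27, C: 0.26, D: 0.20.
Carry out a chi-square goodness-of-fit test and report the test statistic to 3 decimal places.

2.709

Expected counts E_i = n·p_i: 180×0.27 = 48.6, 180×0.27 = 48.6, 180×0.26 = 46.8, 180×0.20 = 36.
cat         O        E   (O−E)²/E
A          48     48.6     0.0074
B          50     48.6     0.0403
C          39     46.8     1.3000
D          43       36     1.3611
Sum = 2.709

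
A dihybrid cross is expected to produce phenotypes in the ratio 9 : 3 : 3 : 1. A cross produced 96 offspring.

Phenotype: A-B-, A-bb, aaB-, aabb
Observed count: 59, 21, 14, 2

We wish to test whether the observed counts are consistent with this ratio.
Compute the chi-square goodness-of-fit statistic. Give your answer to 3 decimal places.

4.519

Ratio total = 16. Expected counts: 96×9/16 = 54, 96×3/16 = 18, 96×3/16 = 18, 96×1/16 = 6.
A-B-: (59 − 54)²/54 = 25/54 = 0.4630
A-bb: (21 − 18)²/18 = 9/18 = 0.5000
aaB-: (14 − 18)²/18 = 16/18 = 0.8889
aabb: (2 − 6)²/6 = 16/6 = 2.6667
Sum = 4.519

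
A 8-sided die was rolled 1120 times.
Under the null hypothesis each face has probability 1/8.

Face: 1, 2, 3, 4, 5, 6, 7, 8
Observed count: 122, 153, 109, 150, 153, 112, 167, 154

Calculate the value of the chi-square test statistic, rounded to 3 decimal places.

Under H₀ each category has probability 1/8, so each expected count is 1120/8 = 140.
cat         O        E   (O−E)²/E
1         122      140     2.3143
2         153      140     1.2071
3         109      140     6.8643
4         150      140     0.7143
5         153      140     1.2071
6         112      140     5.6000
7         167      140     5.2071
8         154      140     1.4000
Sum = 24.514

24.514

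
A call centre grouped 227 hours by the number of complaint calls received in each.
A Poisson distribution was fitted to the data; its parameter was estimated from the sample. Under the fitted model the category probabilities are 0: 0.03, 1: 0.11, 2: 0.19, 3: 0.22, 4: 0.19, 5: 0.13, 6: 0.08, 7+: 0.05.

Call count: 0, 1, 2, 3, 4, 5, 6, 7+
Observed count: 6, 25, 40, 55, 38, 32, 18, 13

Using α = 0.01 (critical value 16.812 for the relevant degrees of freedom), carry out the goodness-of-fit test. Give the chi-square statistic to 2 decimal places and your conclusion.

Expected counts E_i = n·p_i: 227×0.03 = 6.81, 227×0.11 = 24.97, 227×0.19 = 43.13, 227×0.22 = 49.94, 227×0.19 = 43.13, 227×0.13 = 29.51, 227×0.08 = 18.16, 227×0.05 = 11.35.
0: (6 − 6.81)²/6.81 = 0.6561/6.81 = 0.096
1: (25 − 24.97)²/24.97 = 0.0009/24.97 = 0.000
2: (40 − 43.13)²/43.13 = 9.7969/43.13 = 0.227
3: (55 − 49.94)²/49.94 = 25.6036/49.94 = 0.513
4: (38 − 43.13)²/43.13 = 26.3169/43.13 = 0.610
5: (32 − 29.51)²/29.51 = 6.2001/29.51 = 0.210
6: (18 − 18.16)²/18.16 = 0.0256/18.16 = 0.001
7+: (13 − 11.35)²/11.35 = 2.7225/11.35 = 0.240
Sum = 1.90
df = 6. Since 1.90 < 16.812, we do not reject H₀.

1.90; do not reject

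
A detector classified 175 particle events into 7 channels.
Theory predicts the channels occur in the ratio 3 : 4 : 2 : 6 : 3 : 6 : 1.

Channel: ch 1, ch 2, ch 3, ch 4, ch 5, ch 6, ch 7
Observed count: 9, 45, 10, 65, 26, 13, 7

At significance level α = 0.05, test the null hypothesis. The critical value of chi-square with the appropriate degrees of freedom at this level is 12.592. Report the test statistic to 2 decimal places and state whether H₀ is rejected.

Ratio total = 25. Expected counts: 175×3/25 = 21, 175×4/25 = 28, 175×2/25 = 14, 175×6/25 = 42, 175×3/25 = 21, 175×6/25 = 42, 175×1/25 = 7.
χ² = (9−21)²/21 + (45−28)²/28 + (10−14)²/14 + (65−42)²/42 + (26−21)²/21 + (13−42)²/42 + (7−7)²/7
   = 6.857 + 10.321 + 1.143 + 12.595 + 1.190 + 20.024 + 0.000
Sum = 52.13
df = 6. Since 52.13 > 12.592, we reject H₀.

52.13; reject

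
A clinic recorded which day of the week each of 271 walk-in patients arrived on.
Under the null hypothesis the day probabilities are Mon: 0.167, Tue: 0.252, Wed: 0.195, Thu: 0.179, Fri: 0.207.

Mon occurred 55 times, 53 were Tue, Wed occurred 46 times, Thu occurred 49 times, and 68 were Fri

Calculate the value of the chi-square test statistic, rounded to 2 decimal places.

Expected counts E_i = n·p_i: 271×0.167 = 45.257, 271×0.252 = 68.292, 271×0.195 = 52.845, 271×0.179 = 48.509, 271×0.207 = 56.097.
χ² = (55−45.257)²/45.257 + (53−68.292)²/68.292 + (46−52.845)²/52.845 + (49−48.509)²/48.509 + (68−56.097)²/56.097
   = 2.097 + 3.424 + 0.887 + 0.005 + 2.526
Sum = 8.94

8.94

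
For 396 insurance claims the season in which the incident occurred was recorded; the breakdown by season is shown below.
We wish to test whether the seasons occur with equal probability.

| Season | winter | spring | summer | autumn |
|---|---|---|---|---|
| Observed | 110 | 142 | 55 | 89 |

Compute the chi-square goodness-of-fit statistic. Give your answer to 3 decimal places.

Under H₀ each category has probability 1/4, so each expected count is 396/4 = 99.
cat         O        E   (O−E)²/E
winter    110       99     1.2222
spring    142       99    18.6768
summer     55       99    19.5556
autumn     89       99     1.0101
Sum = 40.465

40.465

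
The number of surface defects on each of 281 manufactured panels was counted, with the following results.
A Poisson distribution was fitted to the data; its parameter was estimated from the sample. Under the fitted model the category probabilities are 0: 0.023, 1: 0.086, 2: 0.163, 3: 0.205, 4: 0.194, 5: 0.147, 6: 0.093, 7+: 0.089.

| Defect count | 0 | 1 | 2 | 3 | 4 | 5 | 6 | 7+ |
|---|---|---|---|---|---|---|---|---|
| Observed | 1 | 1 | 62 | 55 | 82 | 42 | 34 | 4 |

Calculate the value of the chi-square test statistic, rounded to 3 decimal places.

Expected counts E_i = n·p_i: 281×0.023 = 6.463, 281×0.086 = 24.166, 281×0.163 = 45.803, 281×0.205 = 57.605, 281×0.194 = 54.514, 281×0.147 = 41.307, 281×0.093 = 26.133, 281×0.089 = 25.009.
χ² = (1−6.463)²/6.463 + (1−24.166)²/24.166 + (62−45.803)²/45.803 + (55−57.605)²/57.605 + (82−54.514)²/54.514 + (42−41.307)²/41.307 + (34−26.133)²/26.133 + (4−25.009)²/25.009
   = 4.6177 + 22.2074 + 5.7276 + 0.1178 + 13.8585 + 0.0116 + 2.3683 + 17.6488
Sum = 66.558

66.558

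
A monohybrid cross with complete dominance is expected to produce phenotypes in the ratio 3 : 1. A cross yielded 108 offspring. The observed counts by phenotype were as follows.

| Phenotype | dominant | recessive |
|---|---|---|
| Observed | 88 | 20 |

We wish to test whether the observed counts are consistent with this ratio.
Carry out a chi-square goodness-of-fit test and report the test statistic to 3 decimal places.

2.420

Ratio total = 4. Expected counts: 108×3/4 = 81, 108×1/4 = 27.
χ² = (88−81)²/81 + (20−27)²/27
   = 0.6049 + 1.8148
Sum = 2.420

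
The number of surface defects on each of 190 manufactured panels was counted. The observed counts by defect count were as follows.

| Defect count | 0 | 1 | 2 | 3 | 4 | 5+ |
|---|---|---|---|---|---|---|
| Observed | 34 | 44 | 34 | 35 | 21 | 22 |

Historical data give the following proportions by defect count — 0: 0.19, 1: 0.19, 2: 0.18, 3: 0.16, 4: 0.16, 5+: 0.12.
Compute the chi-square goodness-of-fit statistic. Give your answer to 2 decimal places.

5.48

Expected counts E_i = n·p_i: 190×0.19 = 36.1, 190×0.19 = 36.1, 190×0.18 = 34.2, 190×0.16 = 30.4, 190×0.16 = 30.4, 190×0.12 = 22.8.
0: (34 − 36.1)²/36.1 = 4.41/36.1 = 0.122
1: (44 − 36.1)²/36.1 = 62.41/36.1 = 1.729
2: (34 − 34.2)²/34.2 = 0.04/34.2 = 0.001
3: (35 − 30.4)²/30.4 = 21.16/30.4 = 0.696
4: (21 − 30.4)²/30.4 = 88.36/30.4 = 2.907
5+: (22 − 22.8)²/22.8 = 0.64/22.8 = 0.028
Sum = 5.48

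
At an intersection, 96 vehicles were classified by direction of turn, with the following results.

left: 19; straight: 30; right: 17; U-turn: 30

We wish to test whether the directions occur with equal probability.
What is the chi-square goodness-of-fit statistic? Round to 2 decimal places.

6.08

Under H₀ each category has probability 1/4, so each expected count is 96/4 = 24.
χ² = (19−24)²/24 + (30−24)²/24 + (17−24)²/24 + (30−24)²/24
   = 1.042 + 1.500 + 2.042 + 1.500
Sum = 6.08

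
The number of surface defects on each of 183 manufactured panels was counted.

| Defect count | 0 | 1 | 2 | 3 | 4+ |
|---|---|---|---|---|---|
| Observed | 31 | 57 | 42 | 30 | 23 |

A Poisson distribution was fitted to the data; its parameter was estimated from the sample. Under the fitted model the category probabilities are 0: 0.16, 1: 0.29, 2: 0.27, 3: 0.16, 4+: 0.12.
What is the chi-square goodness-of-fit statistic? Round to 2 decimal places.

Expected counts E_i = n·p_i: 183×0.16 = 29.28, 183×0.29 = 53.07, 183×0.27 = 49.41, 183×0.16 = 29.28, 183×0.12 = 21.96.
0: (31 − 29.28)²/29.28 = 2.9584/29.28 = 0.101
1: (57 − 53.07)²/53.07 = 15.4449/53.07 = 0.291
2: (42 − 49.41)²/49.41 = 54.9081/49.41 = 1.111
3: (30 − 29.28)²/29.28 = 0.5184/29.28 = 0.018
4+: (23 − 21.96)²/21.96 = 1.0816/21.96 = 0.049
Sum = 1.57

1.57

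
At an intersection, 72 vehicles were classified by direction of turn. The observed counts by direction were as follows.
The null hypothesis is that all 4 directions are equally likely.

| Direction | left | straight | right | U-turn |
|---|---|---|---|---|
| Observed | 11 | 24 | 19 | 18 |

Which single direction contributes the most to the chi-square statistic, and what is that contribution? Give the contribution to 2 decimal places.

Expected count for each of the 4 categories: 72/4 = 18.
χ² = (11−18)²/18 + (24−18)²/18 + (19−18)²/18 + (18−18)²/18
   = 2.722 + 2.000 + 0.056 + 0.000
The largest term is for left: 2.72.

left, 2.72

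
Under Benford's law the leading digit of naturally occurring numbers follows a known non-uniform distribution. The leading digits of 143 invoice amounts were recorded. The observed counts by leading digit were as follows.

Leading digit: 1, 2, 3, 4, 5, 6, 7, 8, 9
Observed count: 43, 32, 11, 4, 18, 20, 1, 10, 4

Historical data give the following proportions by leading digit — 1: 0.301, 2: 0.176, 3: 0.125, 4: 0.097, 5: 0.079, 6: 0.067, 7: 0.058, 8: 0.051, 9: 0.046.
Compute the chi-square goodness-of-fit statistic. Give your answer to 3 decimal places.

Expected counts E_i = n·p_i: 143×0.301 = 43.043, 143×0.176 = 25.168, 143×0.125 = 17.875, 143×0.097 = 13.871, 143×0.079 = 11.297, 143×0.067 = 9.581, 143×0.058 = 8.294, 143×0.051 = 7.293, 143×0.046 = 6.578.
χ² = (43−43.043)²/43.043 + (32−25.168)²/25.168 + (11−17.875)²/17.875 + (4−13.871)²/13.871 + (18−11.297)²/11.297 + (20−9.581)²/9.581 + (1−8.294)²/8.294 + (10−7.293)²/7.293 + (4−6.578)²/6.578
   = 0.0000 + 1.8546 + 2.6442 + 7.0245 + 3.9772 + 11.3303 + 6.4146 + 1.0048 + 1.0104
Sum = 35.261

35.261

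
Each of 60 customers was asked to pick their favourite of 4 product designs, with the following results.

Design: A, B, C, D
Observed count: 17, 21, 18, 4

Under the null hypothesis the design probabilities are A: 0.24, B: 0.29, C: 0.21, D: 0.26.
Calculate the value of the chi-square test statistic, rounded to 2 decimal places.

12.15

Expected counts E_i = n·p_i: 60×0.24 = 14.4, 60×0.29 = 17.4, 60×0.21 = 12.6, 60×0.26 = 15.6.
cat         O        E   (O−E)²/E
A          17     14.4      0.469
B          21     17.4      0.745
C          18     12.6      2.314
D           4     15.6      8.626
Sum = 12.15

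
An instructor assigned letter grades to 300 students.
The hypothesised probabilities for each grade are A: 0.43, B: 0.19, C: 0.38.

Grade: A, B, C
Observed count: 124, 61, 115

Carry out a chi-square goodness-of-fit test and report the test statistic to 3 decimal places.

Expected counts E_i = n·p_i: 300×0.43 = 129, 300×0.19 = 57, 300×0.38 = 114.
A: (124 − 129)²/129 = 25/129 = 0.1938
B: (61 − 57)²/57 = 16/57 = 0.2807
C: (115 − 114)²/114 = 1/114 = 0.0088
Sum = 0.483

0.483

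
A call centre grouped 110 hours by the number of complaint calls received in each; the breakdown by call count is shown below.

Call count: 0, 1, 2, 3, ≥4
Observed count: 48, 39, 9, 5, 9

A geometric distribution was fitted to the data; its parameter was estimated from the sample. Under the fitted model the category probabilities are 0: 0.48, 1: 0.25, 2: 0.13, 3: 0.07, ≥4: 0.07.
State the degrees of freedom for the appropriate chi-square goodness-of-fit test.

There are k = 5 categories and 1 parameter estimated from the data, so df = 5 − 1 − 1 = 3.

3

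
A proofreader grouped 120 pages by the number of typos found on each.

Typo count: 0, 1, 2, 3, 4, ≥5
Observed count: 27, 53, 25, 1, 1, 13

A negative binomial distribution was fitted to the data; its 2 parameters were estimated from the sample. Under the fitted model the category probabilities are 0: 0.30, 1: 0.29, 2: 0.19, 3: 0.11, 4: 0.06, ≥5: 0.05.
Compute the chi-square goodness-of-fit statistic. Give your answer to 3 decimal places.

36.762

Expected counts E_i = n·p_i: 120×0.30 = 36, 120×0.29 = 34.8, 120×0.19 = 22.8, 120×0.11 = 13.2, 120×0.06 = 7.2, 120×0.05 = 6.
cat         O        E   (O−E)²/E
0          27       36     2.2500
1          53     34.8     9.5184
2          25     22.8     0.2123
3           1     13.2    11.2758
4           1      7.2     5.3389
≥5         13        6     8.1667
Sum = 36.762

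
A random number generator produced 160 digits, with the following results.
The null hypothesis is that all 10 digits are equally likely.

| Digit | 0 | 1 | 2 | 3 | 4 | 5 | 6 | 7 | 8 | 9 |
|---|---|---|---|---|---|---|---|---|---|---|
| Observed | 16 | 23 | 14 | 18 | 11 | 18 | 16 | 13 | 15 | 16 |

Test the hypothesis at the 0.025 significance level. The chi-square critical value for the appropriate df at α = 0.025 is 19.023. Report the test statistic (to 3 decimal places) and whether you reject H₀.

6.000; do not reject

Expected count for each of the 10 categories: 160/10 = 16.
0: (16 − 16)²/16 = 0/16 = 0.0000
1: (23 − 16)²/16 = 49/16 = 3.0625
2: (14 − 16)²/16 = 4/16 = 0.2500
3: (18 − 16)²/16 = 4/16 = 0.2500
4: (11 − 16)²/16 = 25/16 = 1.5625
5: (18 − 16)²/16 = 4/16 = 0.2500
6: (16 − 16)²/16 = 0/16 = 0.0000
7: (13 − 16)²/16 = 9/16 = 0.5625
8: (15 − 16)²/16 = 1/16 = 0.0625
9: (16 − 16)²/16 = 0/16 = 0.0000
Sum = 6.000
df = 9. Since 6.000 < 19.023, we do not reject H₀.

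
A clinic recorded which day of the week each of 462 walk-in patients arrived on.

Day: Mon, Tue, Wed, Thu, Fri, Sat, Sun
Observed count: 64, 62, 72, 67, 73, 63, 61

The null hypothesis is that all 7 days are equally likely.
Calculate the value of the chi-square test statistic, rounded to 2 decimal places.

Under H₀ each category has probability 1/7, so each expected count is 462/7 = 66.
Mon: (64 − 66)²/66 = 4/66 = 0.061
Tue: (62 − 66)²/66 = 16/66 = 0.242
Wed: (72 − 66)²/66 = 36/66 = 0.545
Thu: (67 − 66)²/66 = 1/66 = 0.015
Fri: (73 − 66)²/66 = 49/66 = 0.742
Sat: (63 − 66)²/66 = 9/66 = 0.136
Sun: (61 − 66)²/66 = 25/66 = 0.379
Sum = 2.12

2.12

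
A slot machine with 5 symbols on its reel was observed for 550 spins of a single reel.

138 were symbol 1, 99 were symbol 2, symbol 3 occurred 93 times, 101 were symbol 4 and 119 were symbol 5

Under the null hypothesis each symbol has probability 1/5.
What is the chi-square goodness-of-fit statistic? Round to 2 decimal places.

12.33

Expected count for each of the 5 categories: 550/5 = 110.
χ² = (138−110)²/110 + (99−110)²/110 + (93−110)²/110 + (101−110)²/110 + (119−110)²/110
   = 7.127 + 1.100 + 2.627 + 0.736 + 0.736
Sum = 12.33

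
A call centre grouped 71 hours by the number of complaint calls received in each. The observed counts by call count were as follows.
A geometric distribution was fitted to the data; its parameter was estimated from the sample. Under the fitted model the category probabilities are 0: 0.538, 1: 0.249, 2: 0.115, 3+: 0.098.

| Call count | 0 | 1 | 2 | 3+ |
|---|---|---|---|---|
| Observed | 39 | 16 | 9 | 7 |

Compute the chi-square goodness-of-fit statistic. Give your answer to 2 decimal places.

0.26

Expected counts E_i = n·p_i: 71×0.538 = 38.198, 71×0.249 = 17.679, 71×0.115 = 8.165, 71×0.098 = 6.958.
0: (39 − 38.198)²/38.198 = 0.643204/38.198 = 0.017
1: (16 − 17.679)²/17.679 = 2.819041/17.679 = 0.159
2: (9 − 8.165)²/8.165 = 0.697225/8.165 = 0.085
3+: (7 − 6.958)²/6.958 = 0.001764/6.958 = 0.000
Sum = 0.26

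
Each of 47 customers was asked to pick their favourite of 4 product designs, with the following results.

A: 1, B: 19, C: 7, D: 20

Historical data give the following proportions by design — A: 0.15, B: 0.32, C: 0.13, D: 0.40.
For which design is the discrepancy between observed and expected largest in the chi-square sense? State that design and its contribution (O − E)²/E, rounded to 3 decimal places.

Expected counts E_i = n·p_i: 47×0.15 = 7.05, 47×0.32 = 15.04, 47×0.13 = 6.11, 47×0.40 = 18.8.
cat         O        E   (O−E)²/E
A           1     7.05     5.1918
B          19    15.04     1.0427
C           7     6.11     0.1296
D          20     18.8     0.0766
The largest term is for A: 5.192.

A, 5.192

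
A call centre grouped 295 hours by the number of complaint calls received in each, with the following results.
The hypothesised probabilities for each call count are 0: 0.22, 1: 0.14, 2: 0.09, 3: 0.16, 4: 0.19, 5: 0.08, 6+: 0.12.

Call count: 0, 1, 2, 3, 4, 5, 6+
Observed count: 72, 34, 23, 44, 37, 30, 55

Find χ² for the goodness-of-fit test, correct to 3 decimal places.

21.821

Expected counts E_i = n·p_i: 295×0.22 = 64.9, 295×0.14 = 41.3, 295×0.09 = 26.55, 295×0.16 = 47.2, 295×0.19 = 56.05, 295×0.08 = 23.6, 295×0.12 = 35.4.
cat         O        E   (O−E)²/E
0          72     64.9     0.7767
1          34     41.3     1.2903
2          23    26.55     0.4747
3          44     47.2     0.2169
4          37    56.05     6.4746
5          30     23.6     1.7356
6+         55     35.4    10.8520
Sum = 21.821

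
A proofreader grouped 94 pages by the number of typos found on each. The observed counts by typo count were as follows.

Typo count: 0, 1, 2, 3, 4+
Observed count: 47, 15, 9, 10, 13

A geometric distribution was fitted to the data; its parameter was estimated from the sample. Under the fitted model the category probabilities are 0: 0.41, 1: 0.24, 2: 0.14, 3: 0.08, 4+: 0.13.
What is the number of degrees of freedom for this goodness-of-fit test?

3

There are k = 5 categories and 1 parameter estimated from the data, so df = 5 − 1 − 1 = 3.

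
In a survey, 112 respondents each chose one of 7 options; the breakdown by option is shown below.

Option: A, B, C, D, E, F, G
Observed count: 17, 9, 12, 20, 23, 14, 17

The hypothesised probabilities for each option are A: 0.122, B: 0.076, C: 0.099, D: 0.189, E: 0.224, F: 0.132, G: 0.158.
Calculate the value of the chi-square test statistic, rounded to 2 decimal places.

1.22

Expected counts E_i = n·p_i: 112×0.122 = 13.664, 112×0.076 = 8.512, 112×0.099 = 11.088, 112×0.189 = 21.168, 112×0.224 = 25.088, 112×0.132 = 14.784, 112×0.158 = 17.696.
A: (17 − 13.664)²/13.664 = 11.128896/13.664 = 0.814
B: (9 − 8.512)²/8.512 = 0.238144/8.512 = 0.028
C: (12 − 11.088)²/11.088 = 0.831744/11.088 = 0.075
D: (20 − 21.168)²/21.168 = 1.364224/21.168 = 0.064
E: (23 − 25.088)²/25.088 = 4.359744/25.088 = 0.174
F: (14 − 14.784)²/14.784 = 0.614656/14.784 = 0.042
G: (17 − 17.696)²/17.696 = 0.484416/17.696 = 0.027
Sum = 1.22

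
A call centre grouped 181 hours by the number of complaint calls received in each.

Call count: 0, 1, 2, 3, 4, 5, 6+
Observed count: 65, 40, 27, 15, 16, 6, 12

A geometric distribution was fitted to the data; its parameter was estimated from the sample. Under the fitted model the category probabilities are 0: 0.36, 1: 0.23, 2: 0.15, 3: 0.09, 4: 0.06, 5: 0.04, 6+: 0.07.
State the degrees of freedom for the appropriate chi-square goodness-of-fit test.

5

There are k = 7 categories and 1 parameter estimated from the data, so df = 7 − 1 − 1 = 5.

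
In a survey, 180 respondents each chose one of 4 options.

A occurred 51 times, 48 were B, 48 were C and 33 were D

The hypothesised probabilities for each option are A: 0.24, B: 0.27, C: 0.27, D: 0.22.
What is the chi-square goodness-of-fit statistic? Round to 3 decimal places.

2.523

Expected counts E_i = n·p_i: 180×0.24 = 43.2, 180×0.27 = 48.6, 180×0.27 = 48.6, 180×0.22 = 39.6.
cat         O        E   (O−E)²/E
A          51     43.2     1.4083
B          48     48.6     0.0074
C          48     48.6     0.0074
D          33     39.6     1.1000
Sum = 2.523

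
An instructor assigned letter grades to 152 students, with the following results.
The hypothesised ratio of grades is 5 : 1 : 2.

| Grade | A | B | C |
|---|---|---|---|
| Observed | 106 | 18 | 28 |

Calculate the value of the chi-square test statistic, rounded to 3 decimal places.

Ratio total = 8. Expected counts: 152×5/8 = 95, 152×1/8 = 19, 152×2/8 = 38.
A: (106 − 95)²/95 = 121/95 = 1.2737
B: (18 − 19)²/19 = 1/19 = 0.0526
C: (28 − 38)²/38 = 100/38 = 2.6316
Sum = 3.958

3.958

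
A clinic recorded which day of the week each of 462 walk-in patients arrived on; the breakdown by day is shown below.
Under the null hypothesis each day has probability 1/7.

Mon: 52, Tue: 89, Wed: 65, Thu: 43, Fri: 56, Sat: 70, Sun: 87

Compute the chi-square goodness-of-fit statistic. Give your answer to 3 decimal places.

Expected count for each of the 7 categories: 462/7 = 66.
Mon: (52 − 66)²/66 = 196/66 = 2.9697
Tue: (89 − 66)²/66 = 529/66 = 8.0152
Wed: (65 − 66)²/66 = 1/66 = 0.0152
Thu: (43 − 66)²/66 = 529/66 = 8.0152
Fri: (56 − 66)²/66 = 100/66 = 1.5152
Sat: (70 − 66)²/66 = 16/66 = 0.2424
Sun: (87 − 66)²/66 = 441/66 = 6.6818
Sum = 27.455

27.455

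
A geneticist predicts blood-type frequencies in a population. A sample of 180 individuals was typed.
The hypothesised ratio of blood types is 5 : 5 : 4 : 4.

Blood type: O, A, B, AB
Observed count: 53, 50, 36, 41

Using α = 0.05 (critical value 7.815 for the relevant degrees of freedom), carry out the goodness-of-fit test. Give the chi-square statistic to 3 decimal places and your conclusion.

0.605; do not reject

Ratio total = 18. Expected counts: 180×5/18 = 50, 180×5/18 = 50, 180×4/18 = 40, 180×4/18 = 40.
χ² = (53−50)²/50 + (50−50)²/50 + (36−40)²/40 + (41−40)²/40
   = 0.1800 + 0.0000 + 0.4000 + 0.0250
Sum = 0.605
df = 3. Since 0.605 < 7.815, we do not reject H₀.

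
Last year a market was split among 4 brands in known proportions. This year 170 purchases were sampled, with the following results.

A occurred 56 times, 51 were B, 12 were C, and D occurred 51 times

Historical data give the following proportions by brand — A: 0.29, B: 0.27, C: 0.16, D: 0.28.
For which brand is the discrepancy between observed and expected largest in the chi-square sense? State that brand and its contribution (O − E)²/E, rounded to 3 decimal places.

Expected counts E_i = n·p_i: 170×0.29 = 49.3, 170×0.27 = 45.9, 170×0.16 = 27.2, 170×0.28 = 47.6.
cat         O        E   (O−E)²/E
A          56     49.3     0.9105
B          51     45.9     0.5667
C          12     27.2     8.4941
D          51     47.6     0.2429
The largest term is for C: 8.494.

C, 8.494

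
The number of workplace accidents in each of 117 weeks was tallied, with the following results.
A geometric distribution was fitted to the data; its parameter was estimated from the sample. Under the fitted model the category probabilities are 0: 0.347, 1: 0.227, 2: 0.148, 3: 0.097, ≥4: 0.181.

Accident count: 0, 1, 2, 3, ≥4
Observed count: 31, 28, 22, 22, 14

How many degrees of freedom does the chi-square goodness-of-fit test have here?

There are k = 5 categories and 1 parameter estimated from the data, so df = 5 − 1 − 1 = 3.

3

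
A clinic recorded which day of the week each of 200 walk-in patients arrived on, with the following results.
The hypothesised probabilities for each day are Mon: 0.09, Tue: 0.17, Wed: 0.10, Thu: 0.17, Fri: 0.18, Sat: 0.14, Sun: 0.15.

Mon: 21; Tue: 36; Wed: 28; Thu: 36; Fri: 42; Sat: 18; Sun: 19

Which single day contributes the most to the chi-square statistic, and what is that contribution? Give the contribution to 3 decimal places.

Expected counts E_i = n·p_i: 200×0.09 = 18, 200×0.17 = 34, 200×0.10 = 20, 200×0.17 = 34, 200×0.18 = 36, 200×0.14 = 28, 200×0.15 = 30.
Mon: (21 − 18)²/18 = 9/18 = 0.5000
Tue: (36 − 34)²/34 = 4/34 = 0.1176
Wed: (28 − 20)²/20 = 64/20 = 3.2000
Thu: (36 − 34)²/34 = 4/34 = 0.1176
Fri: (42 − 36)²/36 = 36/36 = 1.0000
Sat: (18 − 28)²/28 = 100/28 = 3.5714
Sun: (19 − 30)²/30 = 121/30 = 4.0333
The largest term is for Sun: 4.033.

Sun, 4.033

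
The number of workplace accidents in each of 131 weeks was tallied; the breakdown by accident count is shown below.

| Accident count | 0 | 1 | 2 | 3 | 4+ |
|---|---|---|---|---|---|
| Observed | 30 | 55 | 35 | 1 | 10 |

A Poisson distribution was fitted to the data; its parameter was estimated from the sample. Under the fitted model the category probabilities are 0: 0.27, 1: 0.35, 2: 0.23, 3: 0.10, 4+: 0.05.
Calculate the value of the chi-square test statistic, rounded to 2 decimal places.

16.42

Expected counts E_i = n·p_i: 131×0.27 = 35.37, 131×0.35 = 45.85, 131×0.23 = 30.13, 131×0.10 = 13.1, 131×0.05 = 6.55.
χ² = (30−35.37)²/35.37 + (55−45.85)²/45.85 + (35−30.13)²/30.13 + (1−13.1)²/13.1 + (10−6.55)²/6.55
   = 0.815 + 1.826 + 0.787 + 11.176 + 1.817
Sum = 16.42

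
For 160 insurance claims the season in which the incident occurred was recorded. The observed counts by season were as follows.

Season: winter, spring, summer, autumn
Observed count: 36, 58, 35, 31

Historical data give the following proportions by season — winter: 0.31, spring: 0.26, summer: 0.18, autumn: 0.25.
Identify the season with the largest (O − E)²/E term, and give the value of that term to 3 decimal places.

Expected counts E_i = n·p_i: 160×0.31 = 49.6, 160×0.26 = 41.6, 160×0.18 = 28.8, 160×0.25 = 40.
cat         O        E   (O−E)²/E
winter     36     49.6     3.7290
spring     58     41.6     6.4654
summer     35     28.8     1.3347
autumn     31       40     2.0250
The largest term is for spring: 6.465.

spring, 6.465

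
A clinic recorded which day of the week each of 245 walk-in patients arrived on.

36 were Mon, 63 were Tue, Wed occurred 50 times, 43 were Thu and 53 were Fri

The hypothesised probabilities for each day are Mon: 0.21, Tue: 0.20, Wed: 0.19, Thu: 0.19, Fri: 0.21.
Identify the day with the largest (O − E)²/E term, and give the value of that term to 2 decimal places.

Expected counts E_i = n·p_i: 245×0.21 = 51.45, 245×0.20 = 49, 245×0.19 = 46.55, 245×0.19 = 46.55, 245×0.21 = 51.45.
Mon: (36 − 51.45)²/51.45 = 238.7025/51.45 = 4.640
Tue: (63 − 49)²/49 = 196/49 = 4.000
Wed: (50 − 46.55)²/46.55 = 11.9025/46.55 = 0.256
Thu: (43 − 46.55)²/46.55 = 12.6025/46.55 = 0.271
Fri: (53 − 51.45)²/51.45 = 2.4025/51.45 = 0.047
The largest term is for Mon: 4.64.

Mon, 4.64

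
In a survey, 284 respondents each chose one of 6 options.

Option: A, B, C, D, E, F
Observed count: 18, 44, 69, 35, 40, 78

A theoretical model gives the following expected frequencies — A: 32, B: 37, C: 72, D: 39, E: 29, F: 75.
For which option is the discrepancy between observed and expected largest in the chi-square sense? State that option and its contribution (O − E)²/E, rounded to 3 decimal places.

A, 6.125

A: (18 − 32)²/32 = 196/32 = 6.1250
B: (44 − 37)²/37 = 49/37 = 1.3243
C: (69 − 72)²/72 = 9/72 = 0.1250
D: (35 − 39)²/39 = 16/39 = 0.4103
E: (40 − 29)²/29 = 121/29 = 4.1724
F: (78 − 75)²/75 = 9/75 = 0.1200
The largest term is for A: 6.125.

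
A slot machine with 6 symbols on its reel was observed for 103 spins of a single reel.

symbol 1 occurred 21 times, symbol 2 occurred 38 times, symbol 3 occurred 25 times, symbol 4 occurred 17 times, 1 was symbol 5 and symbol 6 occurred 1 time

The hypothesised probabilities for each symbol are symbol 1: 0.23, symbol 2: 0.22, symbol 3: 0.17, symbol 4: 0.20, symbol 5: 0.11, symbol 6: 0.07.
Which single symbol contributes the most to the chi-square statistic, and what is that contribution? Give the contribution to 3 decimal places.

symbol 2, 10.385

Expected counts E_i = n·p_i: 103×0.23 = 23.69, 103×0.22 = 22.66, 103×0.17 = 17.51, 103×0.20 = 20.6, 103×0.11 = 11.33, 103×0.07 = 7.21.
cat           O        E   (O−E)²/E
symbol 1     21    23.69     0.3054
symbol 2     38    22.66    10.3846
symbol 3     25    17.51     3.2039
symbol 4     17     20.6     0.6291
symbol 5      1    11.33     9.4183
symbol 6      1     7.21     5.3487
The largest term is for symbol 2: 10.385.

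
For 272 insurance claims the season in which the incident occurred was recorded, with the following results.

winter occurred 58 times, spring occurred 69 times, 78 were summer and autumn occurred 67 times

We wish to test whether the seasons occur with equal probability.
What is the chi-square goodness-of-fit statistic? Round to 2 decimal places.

2.97

Under H₀ each category has probability 1/4, so each expected count is 272/4 = 68.
winter: (58 − 68)²/68 = 100/68 = 1.471
spring: (69 − 68)²/68 = 1/68 = 0.015
summer: (78 − 68)²/68 = 100/68 = 1.471
autumn: (67 − 68)²/68 = 1/68 = 0.015
Sum = 2.97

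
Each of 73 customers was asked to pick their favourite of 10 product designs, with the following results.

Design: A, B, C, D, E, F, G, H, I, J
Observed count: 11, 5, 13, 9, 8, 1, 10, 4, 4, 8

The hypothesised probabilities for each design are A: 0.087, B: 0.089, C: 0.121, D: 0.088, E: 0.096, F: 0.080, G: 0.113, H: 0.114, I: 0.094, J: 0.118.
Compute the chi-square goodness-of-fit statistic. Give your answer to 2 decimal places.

14.75

Expected counts E_i = n·p_i: 73×0.087 = 6.351, 73×0.089 = 6.497, 73×0.121 = 8.833, 73×0.088 = 6.424, 73×0.096 = 7.008, 73×0.080 = 5.84, 73×0.113 = 8.249, 73×0.114 = 8.322, 73×0.094 = 6.862, 73×0.118 = 8.614.
A: (11 − 6.351)²/6.351 = 21.613201/6.351 = 3.403
B: (5 − 6.497)²/6.497 = 2.241009/6.497 = 0.345
C: (13 − 8.833)²/8.833 = 17.363889/8.833 = 1.966
D: (9 − 6.424)²/6.424 = 6.635776/6.424 = 1.033
E: (8 − 7.008)²/7.008 = 0.984064/7.008 = 0.140
F: (1 − 5.84)²/5.84 = 23.4256/5.84 = 4.011
G: (10 − 8.249)²/8.249 = 3.066001/8.249 = 0.372
H: (4 − 8.322)²/8.322 = 18.679684/8.322 = 2.245
I: (4 − 6.862)²/6.862 = 8.191044/6.862 = 1.194
J: (8 − 8.614)²/8.614 = 0.376996/8.614 = 0.044
Sum = 14.75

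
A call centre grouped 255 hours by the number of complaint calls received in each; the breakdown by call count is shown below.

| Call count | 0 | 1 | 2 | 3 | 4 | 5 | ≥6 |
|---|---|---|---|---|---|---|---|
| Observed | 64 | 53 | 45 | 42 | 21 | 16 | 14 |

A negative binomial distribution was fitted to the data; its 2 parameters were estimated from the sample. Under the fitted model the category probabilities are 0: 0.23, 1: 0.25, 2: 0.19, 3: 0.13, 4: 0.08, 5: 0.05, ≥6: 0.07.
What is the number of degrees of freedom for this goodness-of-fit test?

4

There are k = 7 categories and 2 parameters estimated from the data, so df = 7 − 1 − 2 = 4.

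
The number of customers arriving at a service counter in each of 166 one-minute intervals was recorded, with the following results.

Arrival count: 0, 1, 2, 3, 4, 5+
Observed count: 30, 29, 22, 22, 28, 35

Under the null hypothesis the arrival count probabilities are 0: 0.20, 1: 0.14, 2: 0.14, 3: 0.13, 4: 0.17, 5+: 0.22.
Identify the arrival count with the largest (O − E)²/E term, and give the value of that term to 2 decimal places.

1, 1.43

Expected counts E_i = n·p_i: 166×0.20 = 33.2, 166×0.14 = 23.24, 166×0.14 = 23.24, 166×0.13 = 21.58, 166×0.17 = 28.22, 166×0.22 = 36.52.
χ² = (30−33.2)²/33.2 + (29−23.24)²/23.24 + (22−23.24)²/23.24 + (22−21.58)²/21.58 + (28−28.22)²/28.22 + (35−36.52)²/36.52
   = 0.308 + 1.428 + 0.066 + 0.008 + 0.002 + 0.063
The largest term is for 1: 1.43.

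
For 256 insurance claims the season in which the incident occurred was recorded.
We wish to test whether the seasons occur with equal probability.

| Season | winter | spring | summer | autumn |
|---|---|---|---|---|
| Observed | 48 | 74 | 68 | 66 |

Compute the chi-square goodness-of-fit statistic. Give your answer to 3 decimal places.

5.875

Under H₀ each category has probability 1/4, so each expected count is 256/4 = 64.
χ² = (48−64)²/64 + (74−64)²/64 + (68−64)²/64 + (66−64)²/64
   = 4.0000 + 1.5625 + 0.2500 + 0.0625
Sum = 5.875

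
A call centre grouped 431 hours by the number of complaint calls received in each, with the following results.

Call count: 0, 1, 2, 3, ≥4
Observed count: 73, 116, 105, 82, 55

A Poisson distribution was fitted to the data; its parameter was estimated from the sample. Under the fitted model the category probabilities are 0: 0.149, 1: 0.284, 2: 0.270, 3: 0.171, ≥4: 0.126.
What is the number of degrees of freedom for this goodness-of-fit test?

There are k = 5 categories and 1 parameter estimated from the data, so df = 5 − 1 − 1 = 3.

3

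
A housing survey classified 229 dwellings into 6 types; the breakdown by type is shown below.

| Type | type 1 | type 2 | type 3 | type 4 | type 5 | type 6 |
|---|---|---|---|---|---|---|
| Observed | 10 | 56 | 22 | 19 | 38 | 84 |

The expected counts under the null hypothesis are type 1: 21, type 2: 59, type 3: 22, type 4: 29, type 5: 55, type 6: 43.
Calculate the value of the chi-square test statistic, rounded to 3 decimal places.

type 1: (10 − 21)²/21 = 121/21 = 5.7619
type 2: (56 − 59)²/59 = 9/59 = 0.1525
type 3: (22 − 22)²/22 = 0/22 = 0.0000
type 4: (19 − 29)²/29 = 100/29 = 3.4483
type 5: (38 − 55)²/55 = 289/55 = 5.2545
type 6: (84 − 43)²/43 = 1681/43 = 39.0930
Sum = 53.710

53.710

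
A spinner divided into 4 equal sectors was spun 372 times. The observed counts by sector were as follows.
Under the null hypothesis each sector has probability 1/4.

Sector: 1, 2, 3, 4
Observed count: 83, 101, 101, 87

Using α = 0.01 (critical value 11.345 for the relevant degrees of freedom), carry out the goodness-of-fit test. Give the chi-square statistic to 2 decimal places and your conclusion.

2.84; do not reject

Under H₀ each category has probability 1/4, so each expected count is 372/4 = 93.
χ² = (83−93)²/93 + (101−93)²/93 + (101−93)²/93 + (87−93)²/93
   = 1.075 + 0.688 + 0.688 + 0.387
Sum = 2.84
df = 3. Since 2.84 < 11.345, we do not reject H₀.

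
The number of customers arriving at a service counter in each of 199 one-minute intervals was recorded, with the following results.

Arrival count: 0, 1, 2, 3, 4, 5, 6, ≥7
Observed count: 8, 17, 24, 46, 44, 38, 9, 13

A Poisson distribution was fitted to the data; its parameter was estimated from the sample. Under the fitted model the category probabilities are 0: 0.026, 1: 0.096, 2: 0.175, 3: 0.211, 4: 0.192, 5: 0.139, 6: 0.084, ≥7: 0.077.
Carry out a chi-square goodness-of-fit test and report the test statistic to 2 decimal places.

14.18

Expected counts E_i = n·p_i: 199×0.026 = 5.174, 199×0.096 = 19.104, 199×0.175 = 34.825, 199×0.211 = 41.989, 199×0.192 = 38.208, 199×0.139 = 27.661, 199×0.084 = 16.716, 199×0.077 = 15.323.
χ² = (8−5.174)²/5.174 + (17−19.104)²/19.104 + (24−34.825)²/34.825 + (46−41.989)²/41.989 + (44−38.208)²/38.208 + (38−27.661)²/27.661 + (9−16.716)²/16.716 + (13−15.323)²/15.323
   = 1.544 + 0.232 + 3.365 + 0.383 + 0.878 + 3.864 + 3.562 + 0.352
Sum = 14.18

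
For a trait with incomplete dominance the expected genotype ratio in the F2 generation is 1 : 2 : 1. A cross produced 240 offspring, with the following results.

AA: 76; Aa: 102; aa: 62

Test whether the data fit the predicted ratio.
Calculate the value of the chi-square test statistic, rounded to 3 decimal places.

Ratio total = 4. Expected counts: 240×1/4 = 60, 240×2/4 = 120, 240×1/4 = 60.
χ² = (76−60)²/60 + (102−120)²/120 + (62−60)²/60
   = 4.2667 + 2.7000 + 0.0667
Sum = 7.033

7.033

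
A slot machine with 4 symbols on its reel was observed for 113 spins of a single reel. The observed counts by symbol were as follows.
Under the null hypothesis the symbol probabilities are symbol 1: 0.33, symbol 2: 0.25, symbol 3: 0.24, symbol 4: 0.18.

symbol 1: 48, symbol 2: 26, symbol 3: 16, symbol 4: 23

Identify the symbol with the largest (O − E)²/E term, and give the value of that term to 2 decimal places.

symbol 3, 4.56

Expected counts E_i = n·p_i: 113×0.33 = 37.29, 113×0.25 = 28.25, 113×0.24 = 27.12, 113×0.18 = 20.34.
χ² = (48−37.29)²/37.29 + (26−28.25)²/28.25 + (16−27.12)²/27.12 + (23−20.34)²/20.34
   = 3.076 + 0.179 + 4.560 + 0.348
The largest term is for symbol 3: 4.56.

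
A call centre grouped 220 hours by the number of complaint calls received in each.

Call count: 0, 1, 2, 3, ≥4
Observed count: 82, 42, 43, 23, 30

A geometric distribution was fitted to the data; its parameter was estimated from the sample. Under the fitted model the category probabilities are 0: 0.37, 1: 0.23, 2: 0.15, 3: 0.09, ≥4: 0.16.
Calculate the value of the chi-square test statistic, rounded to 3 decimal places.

5.782

Expected counts E_i = n·p_i: 220×0.37 = 81.4, 220×0.23 = 50.6, 220×0.15 = 33, 220×0.09 = 19.8, 220×0.16 = 35.2.
cat         O        E   (O−E)²/E
0          82     81.4     0.0044
1          42     50.6     1.4617
2          43       33     3.0303
3          23     19.8     0.5172
≥4         30     35.2     0.7682
Sum = 5.782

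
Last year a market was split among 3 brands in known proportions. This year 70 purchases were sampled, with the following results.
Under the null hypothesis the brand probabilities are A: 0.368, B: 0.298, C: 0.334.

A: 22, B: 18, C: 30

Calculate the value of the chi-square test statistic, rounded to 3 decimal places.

Expected counts E_i = n·p_i: 70×0.368 = 25.76, 70×0.298 = 20.86, 70×0.334 = 23.38.
cat         O        E   (O−E)²/E
A          22    25.76     0.5488
B          18    20.86     0.3921
C          30    23.38     1.8744
Sum = 2.815

2.815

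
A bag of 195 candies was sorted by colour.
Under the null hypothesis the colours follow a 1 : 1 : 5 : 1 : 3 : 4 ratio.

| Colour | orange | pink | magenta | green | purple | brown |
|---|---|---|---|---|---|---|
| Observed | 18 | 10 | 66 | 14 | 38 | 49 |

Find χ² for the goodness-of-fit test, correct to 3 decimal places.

2.906

Ratio total = 15. Expected counts: 195×1/15 = 13, 195×1/15 = 13, 195×5/15 = 65, 195×1/15 = 13, 195×3/15 = 39, 195×4/15 = 52.
cat          O        E   (O−E)²/E
orange      18       13     1.9231
pink        10       13     0.6923
magenta     66       65     0.0154
green       14       13     0.0769
purple      38       39     0.0256
brown       49       52     0.1731
Sum = 2.906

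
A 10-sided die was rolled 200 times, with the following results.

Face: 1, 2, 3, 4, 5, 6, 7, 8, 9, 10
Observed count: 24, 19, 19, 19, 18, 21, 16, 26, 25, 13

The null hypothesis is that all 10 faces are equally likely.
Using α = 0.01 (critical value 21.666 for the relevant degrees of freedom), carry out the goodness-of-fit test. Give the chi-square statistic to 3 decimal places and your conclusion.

7.500; do not reject

Expected count for each of the 10 categories: 200/10 = 20.
χ² = (24−20)²/20 + (19−20)²/20 + (19−20)²/20 + (19−20)²/20 + (18−20)²/20 + (21−20)²/20 + (16−20)²/20 + (26−20)²/20 + (25−20)²/20 + (13−20)²/20
   = 0.8000 + 0.0500 + 0.0500 + 0.0500 + 0.2000 + 0.0500 + 0.8000 + 1.8000 + 1.2500 + 2.4500
Sum = 7.500
df = 9. Since 7.500 < 21.666, we do not reject H₀.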